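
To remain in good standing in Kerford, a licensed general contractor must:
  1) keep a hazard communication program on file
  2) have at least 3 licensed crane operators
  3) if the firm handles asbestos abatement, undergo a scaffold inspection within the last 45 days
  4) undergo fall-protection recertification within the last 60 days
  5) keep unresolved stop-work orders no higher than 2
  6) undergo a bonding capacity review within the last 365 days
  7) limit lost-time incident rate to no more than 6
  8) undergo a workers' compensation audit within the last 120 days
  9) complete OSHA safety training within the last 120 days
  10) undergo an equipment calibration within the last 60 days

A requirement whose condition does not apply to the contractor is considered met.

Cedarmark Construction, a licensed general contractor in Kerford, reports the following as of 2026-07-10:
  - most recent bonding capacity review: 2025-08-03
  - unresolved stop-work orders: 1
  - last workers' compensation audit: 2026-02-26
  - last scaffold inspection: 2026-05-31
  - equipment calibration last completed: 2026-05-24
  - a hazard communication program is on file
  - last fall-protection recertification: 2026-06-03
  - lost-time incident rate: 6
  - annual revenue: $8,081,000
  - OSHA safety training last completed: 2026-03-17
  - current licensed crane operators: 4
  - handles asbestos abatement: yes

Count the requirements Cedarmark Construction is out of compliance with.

1. hazard communication program present → met
2. licensed crane operators 4 ≥ 3 → met
3. condition 'handles asbestos abatement' holds; scaffold inspection 40 days ago vs limit 45 → met
4. fall-protection recertification 37 days ago vs limit 60 → met
5. unresolved stop-work orders 1 ≤ 2 → met
6. bonding capacity review 341 days ago vs limit 365 → met
7. lost-time incident rate 6 ≤ 6 → met
8. workers' compensation audit 134 days ago vs limit 120 → not met
9. OSHA safety training 115 days ago vs limit 120 → met
10. equipment calibration 47 days ago vs limit 60 → met
Not met: 1 of 10

1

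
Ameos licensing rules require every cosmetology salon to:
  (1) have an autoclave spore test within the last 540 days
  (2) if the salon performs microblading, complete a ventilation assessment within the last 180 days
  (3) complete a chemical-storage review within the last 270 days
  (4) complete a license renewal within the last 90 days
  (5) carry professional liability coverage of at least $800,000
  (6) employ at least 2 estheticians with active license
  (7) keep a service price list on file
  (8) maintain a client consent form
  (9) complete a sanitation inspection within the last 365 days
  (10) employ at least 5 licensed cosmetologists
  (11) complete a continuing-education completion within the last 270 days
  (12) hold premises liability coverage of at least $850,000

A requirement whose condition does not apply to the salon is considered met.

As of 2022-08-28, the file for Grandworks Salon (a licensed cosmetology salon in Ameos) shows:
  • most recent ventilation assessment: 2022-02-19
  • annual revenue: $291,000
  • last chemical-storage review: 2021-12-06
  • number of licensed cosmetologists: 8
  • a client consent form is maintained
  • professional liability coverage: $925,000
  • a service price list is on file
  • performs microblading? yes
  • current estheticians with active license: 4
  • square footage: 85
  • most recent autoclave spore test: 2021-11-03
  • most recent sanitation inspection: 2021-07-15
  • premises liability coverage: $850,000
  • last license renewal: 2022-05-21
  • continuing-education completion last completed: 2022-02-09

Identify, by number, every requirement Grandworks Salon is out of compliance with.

1. autoclave spore test 298 days ago vs limit 540 → met
2. condition 'performs microblading' holds; ventilation assessment 190 days ago vs limit 180 → not met
3. chemical-storage review 265 days ago vs limit 270 → met
4. license renewal 99 days ago vs limit 90 → not met
5. professional liability coverage $925,000 ≥ $800,000 → met
6. estheticians with active license 4 ≥ 2 → met
7. service price list present → met
8. client consent form present → met
9. sanitation inspection 409 days ago vs limit 365 → not met
10. licensed cosmetologists 8 ≥ 5 → met
11. continuing-education completion 200 days ago vs limit 270 → met
12. premises liability coverage $850,000 ≥ $850,000 → met
Not met: 2, 4, 9

2, 4, 9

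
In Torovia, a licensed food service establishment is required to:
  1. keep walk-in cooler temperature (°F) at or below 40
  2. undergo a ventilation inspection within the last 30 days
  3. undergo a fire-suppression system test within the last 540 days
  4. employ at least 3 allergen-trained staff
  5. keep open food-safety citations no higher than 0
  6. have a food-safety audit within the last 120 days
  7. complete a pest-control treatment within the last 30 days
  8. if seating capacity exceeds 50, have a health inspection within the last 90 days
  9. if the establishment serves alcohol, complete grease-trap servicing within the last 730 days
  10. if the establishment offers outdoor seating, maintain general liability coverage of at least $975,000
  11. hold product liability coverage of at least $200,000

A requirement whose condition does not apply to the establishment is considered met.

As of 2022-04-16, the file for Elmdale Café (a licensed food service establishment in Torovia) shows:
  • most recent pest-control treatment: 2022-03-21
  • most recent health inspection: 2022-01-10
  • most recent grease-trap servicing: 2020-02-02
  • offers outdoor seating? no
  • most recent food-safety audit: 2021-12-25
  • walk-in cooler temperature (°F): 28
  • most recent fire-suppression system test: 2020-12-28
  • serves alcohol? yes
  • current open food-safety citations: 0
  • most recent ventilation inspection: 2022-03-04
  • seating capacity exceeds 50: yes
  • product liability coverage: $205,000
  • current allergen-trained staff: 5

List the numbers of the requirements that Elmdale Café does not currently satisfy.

1. walk-in cooler temperature (°F) 28 ≤ 40 → met
2. ventilation inspection 43 days ago vs limit 30 → not met
3. fire-suppression system test 474 days ago vs limit 540 → met
4. allergen-trained staff 5 ≥ 3 → met
5. open food-safety citations 0 ≤ 0 → met
6. food-safety audit 112 days ago vs limit 120 → met
7. pest-control treatment 26 days ago vs limit 30 → met
8. condition 'seating capacity exceeds 50' holds; health inspection 96 days ago vs limit 90 → not met
9. condition 'serves alcohol' holds; grease-trap servicing 804 days ago vs limit 730 → not met
10. condition 'offers outdoor seating' does not hold → requirement n/a → met
11. product liability coverage $205,000 ≥ $200,000 → met
Not met: 2, 8, 9

2, 8, 9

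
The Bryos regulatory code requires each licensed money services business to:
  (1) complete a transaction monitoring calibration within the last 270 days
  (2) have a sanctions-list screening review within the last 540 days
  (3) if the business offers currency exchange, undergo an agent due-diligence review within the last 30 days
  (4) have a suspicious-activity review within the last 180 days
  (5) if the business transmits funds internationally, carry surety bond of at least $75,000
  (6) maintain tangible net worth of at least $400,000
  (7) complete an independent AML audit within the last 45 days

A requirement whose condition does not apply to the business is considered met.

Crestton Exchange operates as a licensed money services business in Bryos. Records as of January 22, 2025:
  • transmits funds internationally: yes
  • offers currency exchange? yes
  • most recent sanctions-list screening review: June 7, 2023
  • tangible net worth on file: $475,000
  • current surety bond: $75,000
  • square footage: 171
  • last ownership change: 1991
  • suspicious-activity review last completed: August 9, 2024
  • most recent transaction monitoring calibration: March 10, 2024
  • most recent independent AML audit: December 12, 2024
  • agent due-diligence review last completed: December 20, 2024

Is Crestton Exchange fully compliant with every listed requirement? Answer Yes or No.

No

1. transaction monitoring calibration 318 days ago vs limit 270 → not met
2. sanctions-list screening review 595 days ago vs limit 540 → not met
3. condition 'offers currency exchange' holds; agent due-diligence review 33 days ago vs limit 30 → not met
4. suspicious-activity review 166 days ago vs limit 180 → met
5. condition 'transmits funds internationally' holds; surety bond $75,000 ≥ $75,000 → met
6. tangible net worth $475,000 ≥ $400,000 → met
7. independent AML audit 41 days ago vs limit 45 → met
Not met: 1, 2, 3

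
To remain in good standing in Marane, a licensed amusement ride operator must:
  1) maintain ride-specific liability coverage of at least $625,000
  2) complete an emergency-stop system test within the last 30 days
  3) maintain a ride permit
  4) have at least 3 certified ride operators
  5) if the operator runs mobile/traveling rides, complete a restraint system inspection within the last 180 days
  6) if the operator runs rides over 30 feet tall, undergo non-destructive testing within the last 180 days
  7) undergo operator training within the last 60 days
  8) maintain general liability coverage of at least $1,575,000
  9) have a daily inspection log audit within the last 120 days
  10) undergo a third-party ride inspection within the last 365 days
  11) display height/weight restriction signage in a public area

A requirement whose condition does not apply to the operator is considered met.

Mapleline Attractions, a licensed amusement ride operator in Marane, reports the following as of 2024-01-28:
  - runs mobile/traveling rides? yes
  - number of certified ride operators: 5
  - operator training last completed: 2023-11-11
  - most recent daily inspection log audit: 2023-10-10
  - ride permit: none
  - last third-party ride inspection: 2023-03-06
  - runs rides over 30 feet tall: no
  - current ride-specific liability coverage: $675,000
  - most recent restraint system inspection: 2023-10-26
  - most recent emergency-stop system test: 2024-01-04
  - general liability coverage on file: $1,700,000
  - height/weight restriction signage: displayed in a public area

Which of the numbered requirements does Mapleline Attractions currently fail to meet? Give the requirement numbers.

1. ride-specific liability coverage $675,000 ≥ $625,000 → met
2. emergency-stop system test 24 days ago vs limit 30 → met
3. ride permit absent → not met
4. certified ride operators 5 ≥ 3 → met
5. condition 'runs mobile/traveling rides' holds; restraint system inspection 94 days ago vs limit 180 → met
6. condition 'runs rides over 30 feet tall' does not hold → requirement n/a → met
7. operator training 78 days ago vs limit 60 → not met
8. general liability coverage $1,700,000 ≥ $1,575,000 → met
9. daily inspection log audit 110 days ago vs limit 120 → met
10. third-party ride inspection 328 days ago vs limit 365 → met
11. height/weight restriction signage present → met
Not met: 3, 7

3, 7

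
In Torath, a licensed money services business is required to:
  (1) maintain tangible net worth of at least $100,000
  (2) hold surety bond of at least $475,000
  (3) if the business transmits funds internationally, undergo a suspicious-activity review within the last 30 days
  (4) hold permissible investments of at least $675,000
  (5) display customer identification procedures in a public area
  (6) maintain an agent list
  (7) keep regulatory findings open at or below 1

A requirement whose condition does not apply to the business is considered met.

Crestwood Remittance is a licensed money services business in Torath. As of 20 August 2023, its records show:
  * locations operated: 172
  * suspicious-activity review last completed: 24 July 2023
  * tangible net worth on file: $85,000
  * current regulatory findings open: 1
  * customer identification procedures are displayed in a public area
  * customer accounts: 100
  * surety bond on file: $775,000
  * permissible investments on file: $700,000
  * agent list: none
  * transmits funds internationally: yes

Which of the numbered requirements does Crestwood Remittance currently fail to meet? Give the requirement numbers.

1. tangible net worth $85,000 < $100,000 → not met
2. surety bond $775,000 ≥ $475,000 → met
3. condition 'transmits funds internationally' holds; suspicious-activity review 27 days ago vs limit 30 → met
4. permissible investments $700,000 ≥ $675,000 → met
5. customer identification procedures present → met
6. agent list absent → not met
7. regulatory findings open 1 ≤ 1 → met
Not met: 1, 6

1, 6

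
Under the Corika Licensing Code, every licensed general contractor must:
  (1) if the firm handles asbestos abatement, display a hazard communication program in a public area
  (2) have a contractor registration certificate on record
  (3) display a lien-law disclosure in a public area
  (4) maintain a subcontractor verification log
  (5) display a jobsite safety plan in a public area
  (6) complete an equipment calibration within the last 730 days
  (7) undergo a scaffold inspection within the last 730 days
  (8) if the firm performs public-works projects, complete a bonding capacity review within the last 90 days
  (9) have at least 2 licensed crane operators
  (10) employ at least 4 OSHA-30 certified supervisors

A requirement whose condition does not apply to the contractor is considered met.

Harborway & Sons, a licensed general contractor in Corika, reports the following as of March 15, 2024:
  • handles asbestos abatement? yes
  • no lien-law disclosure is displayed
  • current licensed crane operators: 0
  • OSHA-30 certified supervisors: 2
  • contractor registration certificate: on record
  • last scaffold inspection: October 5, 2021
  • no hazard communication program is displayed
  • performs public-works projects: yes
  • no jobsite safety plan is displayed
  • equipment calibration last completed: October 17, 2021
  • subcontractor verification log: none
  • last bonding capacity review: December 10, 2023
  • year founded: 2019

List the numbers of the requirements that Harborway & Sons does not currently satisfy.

1, 3, 4, 5, 6, 7, 8, 9, 10

1. condition 'handles asbestos abatement' holds; hazard communication program absent → not met
2. contractor registration certificate present → met
3. lien-law disclosure absent → not met
4. subcontractor verification log absent → not met
5. jobsite safety plan absent → not met
6. equipment calibration 880 days ago vs limit 730 → not met
7. scaffold inspection 892 days ago vs limit 730 → not met
8. condition 'performs public-works projects' holds; bonding capacity review 96 days ago vs limit 90 → not met
9. licensed crane operators 0 < 2 → not met
10. OSHA-30 certified supervisors 2 < 4 → not met
Not met: 1, 3, 4, 5, 6, 7, 8, 9, 10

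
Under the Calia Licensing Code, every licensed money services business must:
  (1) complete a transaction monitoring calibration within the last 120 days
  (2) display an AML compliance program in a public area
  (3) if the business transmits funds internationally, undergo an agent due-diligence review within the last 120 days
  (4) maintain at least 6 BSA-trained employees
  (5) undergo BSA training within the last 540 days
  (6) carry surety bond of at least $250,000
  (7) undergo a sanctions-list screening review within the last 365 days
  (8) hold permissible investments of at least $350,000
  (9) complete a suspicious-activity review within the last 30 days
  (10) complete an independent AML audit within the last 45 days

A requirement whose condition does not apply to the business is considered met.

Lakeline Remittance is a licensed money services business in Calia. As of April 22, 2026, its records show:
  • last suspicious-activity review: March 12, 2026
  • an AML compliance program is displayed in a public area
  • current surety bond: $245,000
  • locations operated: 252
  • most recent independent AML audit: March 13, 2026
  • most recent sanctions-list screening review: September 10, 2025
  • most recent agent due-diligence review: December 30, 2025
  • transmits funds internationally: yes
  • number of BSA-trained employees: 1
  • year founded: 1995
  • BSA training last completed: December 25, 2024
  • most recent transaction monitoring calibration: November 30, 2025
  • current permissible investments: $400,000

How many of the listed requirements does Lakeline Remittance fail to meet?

4

1. transaction monitoring calibration 143 days ago vs limit 120 → not met
2. AML compliance program present → met
3. condition 'transmits funds internationally' holds; agent due-diligence review 113 days ago vs limit 120 → met
4. BSA-trained employees 1 < 6 → not met
5. BSA training 483 days ago vs limit 540 → met
6. surety bond $245,000 < $250,000 → not met
7. sanctions-list screening review 224 days ago vs limit 365 → met
8. permissible investments $400,000 ≥ $350,000 → met
9. suspicious-activity review 41 days ago vs limit 30 → not met
10. independent AML audit 40 days ago vs limit 45 → met
Not met: 4 of 10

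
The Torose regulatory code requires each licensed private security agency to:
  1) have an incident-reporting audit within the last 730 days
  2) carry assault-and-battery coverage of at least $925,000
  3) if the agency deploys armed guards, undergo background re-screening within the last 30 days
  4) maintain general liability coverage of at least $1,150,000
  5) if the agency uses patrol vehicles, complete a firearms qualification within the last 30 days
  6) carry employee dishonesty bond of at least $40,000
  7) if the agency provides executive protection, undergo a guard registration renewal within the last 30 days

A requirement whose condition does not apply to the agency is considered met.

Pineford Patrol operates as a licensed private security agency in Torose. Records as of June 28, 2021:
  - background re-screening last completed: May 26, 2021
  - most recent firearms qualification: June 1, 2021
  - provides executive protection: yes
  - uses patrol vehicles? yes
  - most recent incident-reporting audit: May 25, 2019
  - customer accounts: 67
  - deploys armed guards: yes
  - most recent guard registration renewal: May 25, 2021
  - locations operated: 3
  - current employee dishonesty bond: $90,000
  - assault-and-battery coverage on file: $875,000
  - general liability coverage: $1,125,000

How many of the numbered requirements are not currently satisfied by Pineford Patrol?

5

1. incident-reporting audit 765 days ago vs limit 730 → not met
2. assault-and-battery coverage $875,000 < $925,000 → not met
3. condition 'deploys armed guards' holds; background re-screening 33 days ago vs limit 30 → not met
4. general liability coverage $1,125,000 < $1,150,000 → not met
5. condition 'uses patrol vehicles' holds; firearms qualification 27 days ago vs limit 30 → met
6. employee dishonesty bond $90,000 ≥ $40,000 → met
7. condition 'provides executive protection' holds; guard registration renewal 34 days ago vs limit 30 → not met
Not met: 5 of 7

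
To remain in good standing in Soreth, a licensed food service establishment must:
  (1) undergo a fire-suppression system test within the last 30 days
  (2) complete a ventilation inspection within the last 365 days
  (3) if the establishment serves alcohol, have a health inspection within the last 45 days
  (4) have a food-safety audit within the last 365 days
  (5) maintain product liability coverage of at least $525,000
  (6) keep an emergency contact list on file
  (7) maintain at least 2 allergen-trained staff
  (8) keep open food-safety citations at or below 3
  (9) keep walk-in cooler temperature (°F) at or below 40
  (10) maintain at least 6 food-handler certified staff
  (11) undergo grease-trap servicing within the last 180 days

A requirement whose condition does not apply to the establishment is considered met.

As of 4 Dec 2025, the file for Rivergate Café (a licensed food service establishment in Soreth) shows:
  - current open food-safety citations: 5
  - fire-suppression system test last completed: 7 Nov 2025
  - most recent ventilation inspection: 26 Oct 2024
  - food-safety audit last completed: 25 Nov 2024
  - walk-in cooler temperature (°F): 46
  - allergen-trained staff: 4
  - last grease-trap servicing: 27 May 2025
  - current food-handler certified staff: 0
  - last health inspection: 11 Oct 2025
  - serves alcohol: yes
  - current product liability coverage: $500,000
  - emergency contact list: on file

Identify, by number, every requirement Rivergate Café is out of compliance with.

1. fire-suppression system test 27 days ago vs limit 30 → met
2. ventilation inspection 404 days ago vs limit 365 → not met
3. condition 'serves alcohol' holds; health inspection 54 days ago vs limit 45 → not met
4. food-safety audit 374 days ago vs limit 365 → not met
5. product liability coverage $500,000 < $525,000 → not met
6. emergency contact list present → met
7. allergen-trained staff 4 ≥ 2 → met
8. open food-safety citations 5 > 3 → not met
9. walk-in cooler temperature (°F) 46 > 40 → not met
10. food-handler certified staff 0 < 6 → not met
11. grease-trap servicing 191 days ago vs limit 180 → not met
Not met: 2, 3, 4, 5, 8, 9, 10, 11

2, 3, 4, 5, 8, 9, 10, 11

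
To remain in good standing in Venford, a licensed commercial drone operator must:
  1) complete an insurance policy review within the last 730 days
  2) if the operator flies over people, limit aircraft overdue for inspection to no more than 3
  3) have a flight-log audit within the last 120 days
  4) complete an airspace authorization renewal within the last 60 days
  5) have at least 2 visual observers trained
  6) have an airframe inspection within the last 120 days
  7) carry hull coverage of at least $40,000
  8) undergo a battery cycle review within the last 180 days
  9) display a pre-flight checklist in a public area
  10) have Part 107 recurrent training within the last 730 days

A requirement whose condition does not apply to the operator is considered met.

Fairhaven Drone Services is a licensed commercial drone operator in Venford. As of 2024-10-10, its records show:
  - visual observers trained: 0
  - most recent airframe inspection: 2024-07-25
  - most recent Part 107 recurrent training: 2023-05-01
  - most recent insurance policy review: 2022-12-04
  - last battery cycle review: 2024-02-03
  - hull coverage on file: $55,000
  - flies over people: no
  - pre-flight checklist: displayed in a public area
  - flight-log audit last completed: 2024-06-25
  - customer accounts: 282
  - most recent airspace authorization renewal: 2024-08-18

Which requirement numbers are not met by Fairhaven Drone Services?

1. insurance policy review 676 days ago vs limit 730 → met
2. condition 'flies over people' does not hold → requirement n/a → met
3. flight-log audit 107 days ago vs limit 120 → met
4. airspace authorization renewal 53 days ago vs limit 60 → met
5. visual observers trained 0 < 2 → not met
6. airframe inspection 77 days ago vs limit 120 → met
7. hull coverage $55,000 ≥ $40,000 → met
8. battery cycle review 250 days ago vs limit 180 → not met
9. pre-flight checklist present → met
10. Part 107 recurrent training 528 days ago vs limit 730 → met
Not met: 5, 8

5, 8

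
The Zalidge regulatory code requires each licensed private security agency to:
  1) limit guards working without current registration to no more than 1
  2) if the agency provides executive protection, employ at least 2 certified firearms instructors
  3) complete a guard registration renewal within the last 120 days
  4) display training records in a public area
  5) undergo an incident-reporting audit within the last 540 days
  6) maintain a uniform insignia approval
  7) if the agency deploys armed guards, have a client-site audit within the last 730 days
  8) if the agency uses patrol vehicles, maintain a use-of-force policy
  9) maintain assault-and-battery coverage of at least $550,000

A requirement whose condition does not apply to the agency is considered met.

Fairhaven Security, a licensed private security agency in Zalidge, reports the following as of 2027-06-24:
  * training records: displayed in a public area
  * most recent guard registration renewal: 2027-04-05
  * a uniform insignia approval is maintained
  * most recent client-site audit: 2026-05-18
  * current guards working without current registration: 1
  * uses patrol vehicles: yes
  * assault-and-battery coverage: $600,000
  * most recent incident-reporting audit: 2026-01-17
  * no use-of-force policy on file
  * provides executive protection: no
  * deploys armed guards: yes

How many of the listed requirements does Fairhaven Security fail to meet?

1. guards working without current registration 1 ≤ 1 → met
2. condition 'provides executive protection' does not hold → requirement n/a → met
3. guard registration renewal 80 days ago vs limit 120 → met
4. training records present → met
5. incident-reporting audit 523 days ago vs limit 540 → met
6. uniform insignia approval present → met
7. condition 'deploys armed guards' holds; client-site audit 402 days ago vs limit 730 → met
8. condition 'uses patrol vehicles' holds; use-of-force policy absent → not met
9. assault-and-battery coverage $600,000 ≥ $550,000 → met
Not met: 1 of 9

1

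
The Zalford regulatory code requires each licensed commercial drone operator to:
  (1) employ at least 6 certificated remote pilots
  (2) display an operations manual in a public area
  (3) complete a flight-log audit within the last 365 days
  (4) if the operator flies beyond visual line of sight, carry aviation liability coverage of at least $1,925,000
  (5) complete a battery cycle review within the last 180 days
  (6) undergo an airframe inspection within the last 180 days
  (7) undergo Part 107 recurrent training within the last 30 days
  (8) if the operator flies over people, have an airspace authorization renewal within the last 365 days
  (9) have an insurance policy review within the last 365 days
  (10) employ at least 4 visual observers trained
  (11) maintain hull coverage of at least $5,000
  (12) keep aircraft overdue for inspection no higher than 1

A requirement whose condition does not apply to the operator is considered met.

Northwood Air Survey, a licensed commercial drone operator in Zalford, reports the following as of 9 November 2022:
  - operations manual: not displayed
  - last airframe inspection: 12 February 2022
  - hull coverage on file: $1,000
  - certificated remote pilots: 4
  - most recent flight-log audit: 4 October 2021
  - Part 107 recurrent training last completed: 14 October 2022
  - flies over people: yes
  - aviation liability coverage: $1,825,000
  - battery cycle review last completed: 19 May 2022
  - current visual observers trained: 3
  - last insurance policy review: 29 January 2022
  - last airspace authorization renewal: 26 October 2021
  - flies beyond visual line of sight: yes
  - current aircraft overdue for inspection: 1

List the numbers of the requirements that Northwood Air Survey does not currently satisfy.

1, 2, 3, 4, 6, 8, 10, 11

1. certificated remote pilots 4 < 6 → not met
2. operations manual absent → not met
3. flight-log audit 401 days ago vs limit 365 → not met
4. condition 'flies beyond visual line of sight' holds; aviation liability coverage $1,825,000 < $1,925,000 → not met
5. battery cycle review 174 days ago vs limit 180 → met
6. airframe inspection 270 days ago vs limit 180 → not met
7. Part 107 recurrent training 26 days ago vs limit 30 → met
8. condition 'flies over people' holds; airspace authorization renewal 379 days ago vs limit 365 → not met
9. insurance policy review 284 days ago vs limit 365 → met
10. visual observers trained 3 < 4 → not met
11. hull coverage $1,000 < $5,000 → not met
12. aircraft overdue for inspection 1 ≤ 1 → met
Not met: 1, 2, 3, 4, 6, 8, 10, 11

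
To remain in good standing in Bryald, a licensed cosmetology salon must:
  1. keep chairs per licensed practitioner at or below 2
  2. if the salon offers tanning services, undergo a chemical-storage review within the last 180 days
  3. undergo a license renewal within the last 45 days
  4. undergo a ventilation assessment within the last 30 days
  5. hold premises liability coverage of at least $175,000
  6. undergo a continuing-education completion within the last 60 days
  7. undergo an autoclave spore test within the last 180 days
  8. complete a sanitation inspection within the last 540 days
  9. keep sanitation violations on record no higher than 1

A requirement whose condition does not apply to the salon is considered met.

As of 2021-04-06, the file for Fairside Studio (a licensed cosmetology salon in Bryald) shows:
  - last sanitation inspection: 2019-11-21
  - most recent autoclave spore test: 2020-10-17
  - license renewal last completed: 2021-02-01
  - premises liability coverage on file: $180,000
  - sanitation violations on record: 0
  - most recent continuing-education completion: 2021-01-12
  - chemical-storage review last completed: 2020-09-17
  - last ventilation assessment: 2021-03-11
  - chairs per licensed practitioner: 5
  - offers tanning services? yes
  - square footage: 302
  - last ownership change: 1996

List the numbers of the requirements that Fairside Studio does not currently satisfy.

1. chairs per licensed practitioner 5 > 2 → not met
2. condition 'offers tanning services' holds; chemical-storage review 201 days ago vs limit 180 → not met
3. license renewal 64 days ago vs limit 45 → not met
4. ventilation assessment 26 days ago vs limit 30 → met
5. premises liability coverage $180,000 ≥ $175,000 → met
6. continuing-education completion 84 days ago vs limit 60 → not met
7. autoclave spore test 171 days ago vs limit 180 → met
8. sanitation inspection 502 days ago vs limit 540 → met
9. sanitation violations on record 0 ≤ 1 → met
Not met: 1, 2, 3, 6

1, 2, 3, 6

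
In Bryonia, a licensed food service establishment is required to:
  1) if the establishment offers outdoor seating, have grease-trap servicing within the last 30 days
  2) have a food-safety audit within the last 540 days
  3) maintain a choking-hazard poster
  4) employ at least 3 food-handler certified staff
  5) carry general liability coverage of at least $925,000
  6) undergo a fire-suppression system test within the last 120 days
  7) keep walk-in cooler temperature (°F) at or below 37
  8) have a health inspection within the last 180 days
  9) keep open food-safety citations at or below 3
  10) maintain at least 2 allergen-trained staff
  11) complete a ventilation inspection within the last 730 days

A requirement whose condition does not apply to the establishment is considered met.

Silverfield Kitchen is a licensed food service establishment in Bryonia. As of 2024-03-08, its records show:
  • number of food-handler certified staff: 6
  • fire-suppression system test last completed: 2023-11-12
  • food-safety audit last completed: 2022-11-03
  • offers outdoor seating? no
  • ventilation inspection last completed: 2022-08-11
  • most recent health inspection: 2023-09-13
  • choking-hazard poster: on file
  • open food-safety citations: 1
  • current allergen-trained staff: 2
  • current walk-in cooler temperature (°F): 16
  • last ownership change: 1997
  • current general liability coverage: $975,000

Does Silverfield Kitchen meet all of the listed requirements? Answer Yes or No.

1. condition 'offers outdoor seating' does not hold → requirement n/a → met
2. food-safety audit 491 days ago vs limit 540 → met
3. choking-hazard poster present → met
4. food-handler certified staff 6 ≥ 3 → met
5. general liability coverage $975,000 ≥ $925,000 → met
6. fire-suppression system test 117 days ago vs limit 120 → met
7. walk-in cooler temperature (°F) 16 ≤ 37 → met
8. health inspection 177 days ago vs limit 180 → met
9. open food-safety citations 1 ≤ 3 → met
10. allergen-trained staff 2 ≥ 2 → met
11. ventilation inspection 575 days ago vs limit 730 → met
All met.

Yes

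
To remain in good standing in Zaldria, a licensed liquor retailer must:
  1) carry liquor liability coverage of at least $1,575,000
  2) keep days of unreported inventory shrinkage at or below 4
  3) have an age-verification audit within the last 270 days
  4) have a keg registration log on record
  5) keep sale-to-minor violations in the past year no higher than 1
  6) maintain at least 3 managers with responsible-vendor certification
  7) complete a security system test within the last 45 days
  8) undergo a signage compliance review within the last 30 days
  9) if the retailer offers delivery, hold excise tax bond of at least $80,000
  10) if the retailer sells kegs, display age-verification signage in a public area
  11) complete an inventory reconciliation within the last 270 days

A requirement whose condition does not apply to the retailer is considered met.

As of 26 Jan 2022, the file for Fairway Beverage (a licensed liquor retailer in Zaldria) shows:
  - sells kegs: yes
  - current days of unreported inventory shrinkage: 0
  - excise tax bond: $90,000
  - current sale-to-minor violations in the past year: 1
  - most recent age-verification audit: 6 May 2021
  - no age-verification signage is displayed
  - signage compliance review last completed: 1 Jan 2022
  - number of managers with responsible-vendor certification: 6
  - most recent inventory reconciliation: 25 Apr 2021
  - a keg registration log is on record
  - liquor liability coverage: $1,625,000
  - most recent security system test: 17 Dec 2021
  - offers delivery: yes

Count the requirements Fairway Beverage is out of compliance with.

1. liquor liability coverage $1,625,000 ≥ $1,575,000 → met
2. days of unreported inventory shrinkage 0 ≤ 4 → met
3. age-verification audit 265 days ago vs limit 270 → met
4. keg registration log present → met
5. sale-to-minor violations in the past year 1 ≤ 1 → met
6. managers with responsible-vendor certification 6 ≥ 3 → met
7. security system test 40 days ago vs limit 45 → met
8. signage compliance review 25 days ago vs limit 30 → met
9. condition 'offers delivery' holds; excise tax bond $90,000 ≥ $80,000 → met
10. condition 'sells kegs' holds; age-verification signage absent → not met
11. inventory reconciliation 276 days ago vs limit 270 → not met
Not met: 2 of 11

2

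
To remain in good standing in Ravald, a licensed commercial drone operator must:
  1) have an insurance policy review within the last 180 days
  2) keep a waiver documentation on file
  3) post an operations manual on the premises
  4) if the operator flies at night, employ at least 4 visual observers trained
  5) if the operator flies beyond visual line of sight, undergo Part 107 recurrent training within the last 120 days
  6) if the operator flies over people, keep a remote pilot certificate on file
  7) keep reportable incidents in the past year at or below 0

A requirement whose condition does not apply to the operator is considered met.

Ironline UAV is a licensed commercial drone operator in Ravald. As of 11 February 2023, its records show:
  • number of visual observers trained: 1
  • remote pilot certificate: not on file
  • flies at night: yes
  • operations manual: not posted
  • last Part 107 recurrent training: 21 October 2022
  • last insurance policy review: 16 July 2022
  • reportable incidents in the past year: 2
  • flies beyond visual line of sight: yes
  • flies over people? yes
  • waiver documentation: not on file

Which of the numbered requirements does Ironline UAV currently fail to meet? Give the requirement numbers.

1. insurance policy review 210 days ago vs limit 180 → not met
2. waiver documentation absent → not met
3. operations manual absent → not met
4. condition 'flies at night' holds; visual observers trained 1 < 4 → not met
5. condition 'flies beyond visual line of sight' holds; Part 107 recurrent training 113 days ago vs limit 120 → met
6. condition 'flies over people' holds; remote pilot certificate absent → not met
7. reportable incidents in the past year 2 > 0 → not met
Not met: 1, 2, 3, 4, 6, 7

1, 2, 3, 4, 6, 7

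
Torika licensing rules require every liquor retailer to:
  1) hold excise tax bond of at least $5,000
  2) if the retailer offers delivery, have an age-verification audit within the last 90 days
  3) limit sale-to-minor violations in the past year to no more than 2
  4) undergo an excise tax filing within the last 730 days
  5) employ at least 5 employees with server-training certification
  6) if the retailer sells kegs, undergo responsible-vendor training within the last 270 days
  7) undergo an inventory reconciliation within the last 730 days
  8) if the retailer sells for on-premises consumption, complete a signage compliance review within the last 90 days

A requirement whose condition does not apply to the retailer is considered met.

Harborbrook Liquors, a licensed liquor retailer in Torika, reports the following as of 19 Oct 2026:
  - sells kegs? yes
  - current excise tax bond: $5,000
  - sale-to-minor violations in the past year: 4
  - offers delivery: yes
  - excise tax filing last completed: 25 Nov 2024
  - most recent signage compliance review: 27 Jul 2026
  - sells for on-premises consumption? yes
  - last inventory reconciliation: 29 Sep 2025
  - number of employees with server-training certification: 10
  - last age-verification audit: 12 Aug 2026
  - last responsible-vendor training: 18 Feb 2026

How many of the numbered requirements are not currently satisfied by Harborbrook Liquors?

1

1. excise tax bond $5,000 ≥ $5,000 → met
2. condition 'offers delivery' holds; age-verification audit 68 days ago vs limit 90 → met
3. sale-to-minor violations in the past year 4 > 2 → not met
4. excise tax filing 693 days ago vs limit 730 → met
5. employees with server-training certification 10 ≥ 5 → met
6. condition 'sells kegs' holds; responsible-vendor training 243 days ago vs limit 270 → met
7. inventory reconciliation 385 days ago vs limit 730 → met
8. condition 'sells for on-premises consumption' holds; signage compliance review 84 days ago vs limit 90 → met
Not met: 1 of 8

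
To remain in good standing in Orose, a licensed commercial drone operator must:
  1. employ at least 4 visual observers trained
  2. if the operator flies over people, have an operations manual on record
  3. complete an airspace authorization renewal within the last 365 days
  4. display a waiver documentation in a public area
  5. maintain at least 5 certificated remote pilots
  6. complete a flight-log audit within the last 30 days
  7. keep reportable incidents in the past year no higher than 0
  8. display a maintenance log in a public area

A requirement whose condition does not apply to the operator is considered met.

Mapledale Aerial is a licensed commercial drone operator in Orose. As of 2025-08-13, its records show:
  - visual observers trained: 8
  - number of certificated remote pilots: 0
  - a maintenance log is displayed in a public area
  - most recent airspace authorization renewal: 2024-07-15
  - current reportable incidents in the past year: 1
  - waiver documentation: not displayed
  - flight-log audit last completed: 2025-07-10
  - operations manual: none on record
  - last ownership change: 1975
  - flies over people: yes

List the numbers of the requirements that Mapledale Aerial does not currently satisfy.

1. visual observers trained 8 ≥ 4 → met
2. condition 'flies over people' holds; operations manual absent → not met
3. airspace authorization renewal 394 days ago vs limit 365 → not met
4. waiver documentation absent → not met
5. certificated remote pilots 0 < 5 → not met
6. flight-log audit 34 days ago vs limit 30 → not met
7. reportable incidents in the past year 1 > 0 → not met
8. maintenance log present → met
Not met: 2, 3, 4, 5, 6, 7

2, 3, 4, 5, 6, 7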